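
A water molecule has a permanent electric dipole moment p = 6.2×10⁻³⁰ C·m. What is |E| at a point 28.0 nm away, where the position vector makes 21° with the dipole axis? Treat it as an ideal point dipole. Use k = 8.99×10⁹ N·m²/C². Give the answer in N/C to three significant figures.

E ≈ 4830 N/C

At angle θ the dipole field magnitude is E = (kp/r³)·√(1 + 3cos²θ).
kp/r³ = (8.99×10⁹)(6.20×10⁻³⁰) / (2.80×10⁻⁸)³ = 2539 N/C.
√(1 + 3cos²21°) = √(1 + 3·0.8716) = √3.6147 ≈ 1.9012.
E ≈ 2539 × 1.901 = 4827 N/C.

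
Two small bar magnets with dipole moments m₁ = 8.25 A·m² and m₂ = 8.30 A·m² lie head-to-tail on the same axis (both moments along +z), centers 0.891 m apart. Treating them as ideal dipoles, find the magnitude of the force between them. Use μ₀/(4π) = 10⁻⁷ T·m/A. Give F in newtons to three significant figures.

F ≈ 6.52×10⁻⁵ N

On-axis B of dipole 1: B = (μ₀/4π)·2m₁/r³. Force on dipole 2: F = m₂·dB/dr.
dB/dr = −(μ₀/4π)·6m₁/r⁴, so |F| = (μ₀/4π)·6m₁m₂/r⁴.
F = 6(10⁻⁷)(8.25)(8.30)/(0.891)⁴ = 6.519×10⁻⁵ N.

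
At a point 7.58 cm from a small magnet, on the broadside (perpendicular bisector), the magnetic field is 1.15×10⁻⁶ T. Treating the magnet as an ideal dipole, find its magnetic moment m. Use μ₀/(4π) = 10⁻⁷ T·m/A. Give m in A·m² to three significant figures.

m ≈ 0.00501 A·m²

In the equatorial plane B = (μ₀/4π)·m/r³, so m = Br³·4π/(μ₀).
m = (1.15×10⁻⁶)·(0.0758)³ / (10⁻⁷) = 0.005008 A·m².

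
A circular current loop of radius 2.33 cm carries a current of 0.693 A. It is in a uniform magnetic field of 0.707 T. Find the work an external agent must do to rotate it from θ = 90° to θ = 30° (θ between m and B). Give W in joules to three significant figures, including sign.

W ≈ -7.24×10⁻⁴ J

Magnetic moment m = IA = Iπa² = (0.693)·π·(0.0233)² = 0.001182 A·m².
W_ext = ΔU = −mB cosθ₂ + mB cosθ₁ = mB(cosθ₁ − cosθ₂).
W = (0.001182)(0.707)·(cos90° − cos30°) = (8.357×10⁻⁴)·(-0.8660) = -7.237×10⁻⁴ J.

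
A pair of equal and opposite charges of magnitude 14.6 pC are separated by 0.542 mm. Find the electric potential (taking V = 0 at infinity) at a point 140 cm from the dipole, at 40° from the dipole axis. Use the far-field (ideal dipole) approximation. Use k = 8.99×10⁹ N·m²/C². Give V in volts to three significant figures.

V ≈ 2.78×10⁻⁵ V

Dipole moment p = qd = (1.46×10⁻¹¹ C)(5.42×10⁻⁴ m) = 7.913×10⁻¹⁵ C·m.
The dipole potential is V = kp cosθ / r².
V = (8.99×10⁹)(7.913×10⁻¹⁵)·cos40° / (1.40)² = 2.780×10⁻⁵ V.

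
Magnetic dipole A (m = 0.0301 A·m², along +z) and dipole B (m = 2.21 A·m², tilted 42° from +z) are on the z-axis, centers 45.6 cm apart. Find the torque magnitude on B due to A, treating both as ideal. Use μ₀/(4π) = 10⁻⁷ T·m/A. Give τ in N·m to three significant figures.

τ ≈ 9.39×10⁻⁸ N·m

Dipole B is on the axis of dipole A, so B₁ there is axial: B₁ = (μ₀/4π)·2m₁/r³ along +z.
B₁ = 2(10⁻⁷)(0.0301)/(0.456)³ = 6.349×10⁻⁸ T.
τ = m₂ B₁ sinθ.
τ = (2.21)(6.349×10⁻⁸)·sin42° = 9.389×10⁻⁸ N·m.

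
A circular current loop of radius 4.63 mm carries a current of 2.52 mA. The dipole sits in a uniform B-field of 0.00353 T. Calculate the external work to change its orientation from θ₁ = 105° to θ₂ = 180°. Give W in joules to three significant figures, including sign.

Magnetic moment m = IA = Iπa² = (0.00252)·π·(0.00463)² = 1.697×10⁻⁷ A·m².
W_ext = ΔU = −mB cosθ₂ + mB cosθ₁ = mB(cosθ₁ − cosθ₂).
W = (1.697×10⁻⁷)(0.00353)·(cos105° − cos180°) = (5.990×10⁻¹⁰)·(+0.7412) = 4.440×10⁻¹⁰ J.

W ≈ 4.44×10⁻¹⁰ J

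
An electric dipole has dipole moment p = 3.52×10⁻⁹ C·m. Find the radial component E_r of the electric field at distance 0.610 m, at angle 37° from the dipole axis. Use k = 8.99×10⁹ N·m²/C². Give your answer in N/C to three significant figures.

For a dipole, E_r = (2kp cosθ)/r³.
kp/r³ = (8.99×10⁹)(3.52×10⁻⁹)/(0.610)³ = 139.4 N/C.
E_r = 2·139.4·cos37° = 222.7 N/C.

E_r ≈ 223 N/C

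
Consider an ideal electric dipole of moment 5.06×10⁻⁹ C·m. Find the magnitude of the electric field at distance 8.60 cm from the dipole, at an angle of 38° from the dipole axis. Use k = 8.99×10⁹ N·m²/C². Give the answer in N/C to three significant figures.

At angle θ the dipole field magnitude is E = (kp/r³)·√(1 + 3cos²θ).
kp/r³ = (8.99×10⁹)(5.06×10⁻⁹) / (0.0860)³ = 7.152×10⁴ N/C.
√(1 + 3cos²38°) = √(1 + 3·0.6210) = √2.8629 ≈ 1.6920.
E ≈ 7.152×10⁴ × 1.692 = 1.210×10⁵ N/C.

E ≈ 1.21×10⁵ N/C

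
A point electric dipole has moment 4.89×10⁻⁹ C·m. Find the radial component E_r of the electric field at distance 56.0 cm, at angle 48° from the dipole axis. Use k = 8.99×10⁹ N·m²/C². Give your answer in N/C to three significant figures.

E_r ≈ 335 N/C

For a dipole, E_r = (2kp cosθ)/r³.
kp/r³ = (8.99×10⁹)(4.89×10⁻⁹)/(0.560)³ = 250.3 N/C.
E_r = 2·250.3·cos48° = 335.0 N/C.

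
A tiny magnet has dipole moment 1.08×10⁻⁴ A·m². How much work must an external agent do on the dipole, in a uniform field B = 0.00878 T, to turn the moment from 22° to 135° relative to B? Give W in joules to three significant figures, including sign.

W ≈ 1.55×10⁻⁶ J

W_ext = ΔU = −mB cosθ₂ + mB cosθ₁ = mB(cosθ₁ − cosθ₂).
W = (1.08×10⁻⁴)(0.00878)·(cos22° − cos135°) = (9.482×10⁻⁷)·(+1.6343) = 1.550×10⁻⁶ J.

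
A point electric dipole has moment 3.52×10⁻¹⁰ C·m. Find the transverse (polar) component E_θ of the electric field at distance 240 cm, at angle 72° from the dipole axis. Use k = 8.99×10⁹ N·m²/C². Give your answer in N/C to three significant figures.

E_θ ≈ 0.218 N/C

For a dipole, E_θ = (kp sinθ)/r³.
kp/r³ = (8.99×10⁹)(3.52×10⁻¹⁰)/(2.40)³ = 0.2289 N/C.
E_θ = 0.2289·sin72° = 0.2177 N/C.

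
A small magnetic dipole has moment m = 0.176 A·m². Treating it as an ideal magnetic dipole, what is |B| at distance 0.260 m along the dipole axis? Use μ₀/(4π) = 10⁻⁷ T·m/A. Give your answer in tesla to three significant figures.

On axis B = (μ₀/4π)·2m/r³.
B = 2·(10⁻⁷)·(0.176) / (0.260)³ = 2.003×10⁻⁶ T.

B ≈ 2.00×10⁻⁶ T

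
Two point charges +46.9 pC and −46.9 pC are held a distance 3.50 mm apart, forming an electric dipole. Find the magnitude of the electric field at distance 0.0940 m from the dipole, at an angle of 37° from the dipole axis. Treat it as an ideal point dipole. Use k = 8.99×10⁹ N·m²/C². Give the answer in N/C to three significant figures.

E ≈ 3.03 N/C

Dipole moment p = qd = (4.69×10⁻¹¹ C)(0.00350 m) = 1.642×10⁻¹³ C·m.
At angle θ the dipole field magnitude is E = (kp/r³)·√(1 + 3cos²θ).
kp/r³ = (8.99×10⁹)(1.642×10⁻¹³) / (0.0940)³ = 1.777 N/C.
√(1 + 3cos²37°) = √(1 + 3·0.6378) = √2.9135 ≈ 1.7069.
E ≈ 1.777 × 1.707 = 3.034 N/C.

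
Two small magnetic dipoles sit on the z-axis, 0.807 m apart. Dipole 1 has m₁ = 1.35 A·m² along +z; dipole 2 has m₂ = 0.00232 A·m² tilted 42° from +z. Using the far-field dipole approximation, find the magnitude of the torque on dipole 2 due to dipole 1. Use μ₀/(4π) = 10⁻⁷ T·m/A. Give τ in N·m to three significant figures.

τ ≈ 7.98×10⁻¹⁰ N·m

Dipole B is on the axis of dipole A, so B₁ there is axial: B₁ = (μ₀/4π)·2m₁/r³ along +z.
B₁ = 2(10⁻⁷)(1.35)/(0.807)³ = 5.137×10⁻⁷ T.
τ = m₂ B₁ sinθ.
τ = (0.00232)(5.137×10⁻⁷)·sin42° = 7.975×10⁻¹⁰ N·m.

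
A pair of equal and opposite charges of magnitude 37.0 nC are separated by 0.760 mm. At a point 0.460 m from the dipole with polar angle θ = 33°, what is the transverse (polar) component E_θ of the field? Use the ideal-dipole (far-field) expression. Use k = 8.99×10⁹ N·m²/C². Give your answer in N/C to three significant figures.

Dipole moment p = qd = (3.70×10⁻⁸ C)(7.60×10⁻⁴ m) = 2.812×10⁻¹¹ C·m.
For a dipole, E_θ = (kp sinθ)/r³.
kp/r³ = (8.99×10⁹)(2.812×10⁻¹¹)/(0.460)³ = 2.597 N/C.
E_θ = 2.597·sin33° = 1.415 N/C.

E_θ ≈ 1.41 N/C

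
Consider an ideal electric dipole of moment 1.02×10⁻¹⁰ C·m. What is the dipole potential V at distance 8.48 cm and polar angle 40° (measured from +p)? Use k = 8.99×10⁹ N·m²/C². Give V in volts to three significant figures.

V ≈ 97.7 V

The dipole potential is V = kp cosθ / r².
V = (8.99×10⁹)(1.02×10⁻¹⁰)·cos40° / (0.0848)² = 97.68 V.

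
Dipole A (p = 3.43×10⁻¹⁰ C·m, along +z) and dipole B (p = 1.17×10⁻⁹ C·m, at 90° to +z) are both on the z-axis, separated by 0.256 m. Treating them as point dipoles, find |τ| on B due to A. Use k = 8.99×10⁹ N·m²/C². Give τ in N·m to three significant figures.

The second dipole sits on the axis of the first, so the field there is axial: E₁ = 2kp₁/r³ along +z.
E₁ = 2(8.99×10⁹)(3.43×10⁻¹⁰)/(0.256)³ = 367.6 N/C.
Torque on the second dipole: τ = p₂ E₁ sinθ.
τ = (1.17×10⁻⁹)(367.6)·sin90° = 4.301×10⁻⁷ N·m.

τ ≈ 4.30×10⁻⁷ N·m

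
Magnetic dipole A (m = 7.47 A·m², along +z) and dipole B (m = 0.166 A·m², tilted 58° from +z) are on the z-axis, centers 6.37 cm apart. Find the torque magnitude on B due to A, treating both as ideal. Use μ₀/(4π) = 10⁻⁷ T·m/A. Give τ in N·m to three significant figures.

Dipole B is on the axis of dipole A, so B₁ there is axial: B₁ = (μ₀/4π)·2m₁/r³ along +z.
B₁ = 2(10⁻⁷)(7.47)/(0.0637)³ = 0.005780 T.
τ = m₂ B₁ sinθ.
τ = (0.166)(0.005780)·sin58° = 8.137×10⁻⁴ N·m.

τ ≈ 8.14×10⁻⁴ N·m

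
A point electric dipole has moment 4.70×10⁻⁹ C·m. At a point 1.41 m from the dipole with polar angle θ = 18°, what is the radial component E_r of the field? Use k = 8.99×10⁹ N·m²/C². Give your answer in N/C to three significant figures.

For a dipole, E_r = (2kp cosθ)/r³.
kp/r³ = (8.99×10⁹)(4.70×10⁻⁹)/(1.41)³ = 15.07 N/C.
E_r = 2·15.07·cos18° = 28.67 N/C.

E_r ≈ 28.7 N/C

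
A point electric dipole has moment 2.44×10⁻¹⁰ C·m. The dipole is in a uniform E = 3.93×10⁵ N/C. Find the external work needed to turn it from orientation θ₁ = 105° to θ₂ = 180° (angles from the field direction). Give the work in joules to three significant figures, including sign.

W_ext = ΔU = U(θ₂) − U(θ₁) = −pE cosθ₂ − (−pE cosθ₁) = pE(cosθ₁ − cosθ₂).
W = (2.44×10⁻¹⁰)(3.93×10⁵)·(cos105° − cos180°) = (9.589×10⁻⁵)·(+0.7412) = 7.107×10⁻⁵ J.

W ≈ 7.11×10⁻⁵ J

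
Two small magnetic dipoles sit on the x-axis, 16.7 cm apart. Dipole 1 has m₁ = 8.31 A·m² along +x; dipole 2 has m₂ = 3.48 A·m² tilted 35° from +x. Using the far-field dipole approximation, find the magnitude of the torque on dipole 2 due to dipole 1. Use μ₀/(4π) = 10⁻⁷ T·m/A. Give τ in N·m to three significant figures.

Dipole B is on the axis of dipole A, so B₁ there is axial: B₁ = (μ₀/4π)·2m₁/r³ along +x.
B₁ = 2(10⁻⁷)(8.31)/(0.167)³ = 3.568×10⁻⁴ T.
τ = m₂ B₁ sinθ.
τ = (3.48)(3.568×10⁻⁴)·sin35° = 7.123×10⁻⁴ N·m.

τ ≈ 7.12×10⁻⁴ N·m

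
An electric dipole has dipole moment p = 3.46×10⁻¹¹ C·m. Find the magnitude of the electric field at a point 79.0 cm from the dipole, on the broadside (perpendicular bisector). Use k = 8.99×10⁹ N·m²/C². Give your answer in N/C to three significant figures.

On the perpendicular bisector E = kp/r³ (half the axial value at the same distance).
E = (8.99×10⁹)(3.46×10⁻¹¹) / (0.790)³ = 0.6309 N/C.

E ≈ 0.631 N/C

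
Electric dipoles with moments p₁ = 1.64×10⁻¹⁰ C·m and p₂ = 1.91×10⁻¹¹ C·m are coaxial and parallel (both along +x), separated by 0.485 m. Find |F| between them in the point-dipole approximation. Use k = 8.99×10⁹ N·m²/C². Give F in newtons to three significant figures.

F ≈ 3.05×10⁻⁹ N

On-axis field of dipole 1 at distance r: E = 2kp₁/r³. Force on dipole 2 is F = p₂·dE/dr (gradient along axis).
dE/dr = −6kp₁/r⁴, so |F| = 6kp₁p₂/r⁴ (attractive for aligned moments).
F = 6(8.99×10⁹)(1.64×10⁻¹⁰)(1.91×10⁻¹¹)/(0.485)⁴ = 3.054×10⁻⁹ N.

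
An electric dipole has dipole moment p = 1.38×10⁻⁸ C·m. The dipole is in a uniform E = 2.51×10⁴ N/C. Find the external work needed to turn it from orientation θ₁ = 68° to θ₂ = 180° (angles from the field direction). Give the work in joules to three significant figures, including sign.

W ≈ 4.76×10⁻⁴ J

W_ext = ΔU = U(θ₂) − U(θ₁) = −pE cosθ₂ − (−pE cosθ₁) = pE(cosθ₁ − cosθ₂).
W = (1.38×10⁻⁸)(2.51×10⁴)·(cos68° − cos180°) = (3.464×10⁻⁴)·(+1.3746) = 4.761×10⁻⁴ J.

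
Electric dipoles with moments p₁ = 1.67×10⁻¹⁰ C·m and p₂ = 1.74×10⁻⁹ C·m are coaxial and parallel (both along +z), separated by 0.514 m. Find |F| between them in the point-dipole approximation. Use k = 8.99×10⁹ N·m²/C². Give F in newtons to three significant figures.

F ≈ 2.25×10⁻⁷ N

On-axis field of dipole 1 at distance r: E = 2kp₁/r³. Force on dipole 2 is F = p₂·dE/dr (gradient along axis).
dE/dr = −6kp₁/r⁴, so |F| = 6kp₁p₂/r⁴ (attractive for aligned moments).
F = 6(8.99×10⁹)(1.67×10⁻¹⁰)(1.74×10⁻⁹)/(0.514)⁴ = 2.246×10⁻⁷ N.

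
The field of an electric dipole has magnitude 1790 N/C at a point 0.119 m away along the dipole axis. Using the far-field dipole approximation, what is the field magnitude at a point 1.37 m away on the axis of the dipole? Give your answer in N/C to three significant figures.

E ≈ 1.17 N/C

Dipole fields scale as 1/r³ in the far field; the geometry is the same at both points.
E₂ = E₁ · (r₁/r₂)³ = 1790 · (0.119/1.37)³.
(r₁/r₂)³ = (0.08686)³ = 0.0006554.
E₂ ≈ 1.173 N/C.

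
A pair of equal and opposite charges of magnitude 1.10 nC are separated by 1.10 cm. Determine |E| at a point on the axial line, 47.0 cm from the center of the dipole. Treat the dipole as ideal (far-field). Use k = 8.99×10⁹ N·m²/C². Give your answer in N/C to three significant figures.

E ≈ 2.10 N/C

Dipole moment p = qd = (1.10×10⁻⁹ C)(0.0110 m) = 1.21×10⁻¹¹ C·m.
On the dipole axis E = 2kp/r³.
E = 2·(8.99×10⁹)(1.21×10⁻¹¹) / (0.470)³ = 2.095 N/C.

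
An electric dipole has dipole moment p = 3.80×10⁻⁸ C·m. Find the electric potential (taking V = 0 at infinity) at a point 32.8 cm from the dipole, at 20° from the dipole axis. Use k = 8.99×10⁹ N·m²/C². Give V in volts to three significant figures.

The dipole potential is V = kp cosθ / r².
V = (8.99×10⁹)(3.80×10⁻⁸)·cos20° / (0.328)² = 2984 V.

V ≈ 2980 V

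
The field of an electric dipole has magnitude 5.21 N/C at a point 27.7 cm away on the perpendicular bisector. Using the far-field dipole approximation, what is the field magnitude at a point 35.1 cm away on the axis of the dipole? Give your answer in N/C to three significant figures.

E ≈ 5.12 N/C

Dipole fields scale as 1/r³ in the far field.
The axial field is twice the equatorial field at the same r, so the geometry factor is 2/1.
E₂ = E₁ · (2/1) · (r₁/r₂)³ = 5.21 · 2 · (27.7/35.1)³.
(r₁/r₂)³ = (0.7892)³ = 0.4915.
E₂ ≈ 5.121 N/C.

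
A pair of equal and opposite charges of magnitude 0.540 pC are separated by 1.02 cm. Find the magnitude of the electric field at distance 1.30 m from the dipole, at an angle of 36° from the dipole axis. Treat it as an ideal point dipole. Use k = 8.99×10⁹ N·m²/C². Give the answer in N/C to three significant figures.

Dipole moment p = qd = (5.40×10⁻¹³ C)(0.0102 m) = 5.508×10⁻¹⁵ C·m.
At angle θ the dipole field magnitude is E = (kp/r³)·√(1 + 3cos²θ).
kp/r³ = (8.99×10⁹)(5.508×10⁻¹⁵) / (1.30)³ = 2.254×10⁻⁵ N/C.
√(1 + 3cos²36°) = √(1 + 3·0.6545) = √2.9635 ≈ 1.7215.
E ≈ 2.254×10⁻⁵ × 1.721 = 3.880×10⁻⁵ N/C.

E ≈ 3.88×10⁻⁵ N/C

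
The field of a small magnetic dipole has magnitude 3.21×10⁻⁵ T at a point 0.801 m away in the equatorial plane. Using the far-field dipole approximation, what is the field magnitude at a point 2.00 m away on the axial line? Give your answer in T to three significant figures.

Dipole fields scale as 1/r³ in the far field.
The axial field is twice the equatorial field at the same r, so the geometry factor is 2/1.
B₂ = B₁ · (2/1) · (r₁/r₂)³ = 3.21×10⁻⁵ · 2 · (0.801/2.00)³.
(r₁/r₂)³ = (0.4005)³ = 0.06424.
B₂ ≈ 4.124×10⁻⁶ T.

B ≈ 4.12×10⁻⁶ T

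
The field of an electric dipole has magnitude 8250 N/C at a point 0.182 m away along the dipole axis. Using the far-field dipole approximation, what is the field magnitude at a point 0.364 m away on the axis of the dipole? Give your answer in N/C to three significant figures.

Dipole fields scale as 1/r³ in the far field; the geometry is the same at both points.
E₂ = E₁ · (r₁/r₂)³ = 8250 · (0.182/0.364)³.
(r₁/r₂)³ = (0.5)³ = 0.125.
E₂ ≈ 1031 N/C.

E ≈ 1030 N/C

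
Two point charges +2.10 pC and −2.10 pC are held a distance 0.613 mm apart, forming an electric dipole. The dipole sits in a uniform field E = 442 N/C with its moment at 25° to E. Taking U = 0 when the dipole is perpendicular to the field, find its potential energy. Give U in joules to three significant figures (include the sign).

U ≈ -5.16×10⁻¹³ J

Dipole moment p = qd = (2.10×10⁻¹² C)(6.13×10⁻⁴ m) = 1.287×10⁻¹⁵ C·m.
U = −p·E = −pE cosθ.
U = −(1.287×10⁻¹⁵)(442)·cos25° = -5.156×10⁻¹³ J.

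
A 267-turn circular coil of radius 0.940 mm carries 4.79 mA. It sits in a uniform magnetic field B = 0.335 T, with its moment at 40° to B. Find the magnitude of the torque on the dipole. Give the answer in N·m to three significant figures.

m = NIA = NIπa² = 267·(0.00479)·π·(9.40×10⁻⁴)² = 3.55×10⁻⁶ A·m².
Torque on a magnetic dipole: τ = mB sinθ.
τ = (3.55×10⁻⁶)(0.335)·sin40° = 7.644×10⁻⁷ N·m.

τ ≈ 7.64×10⁻⁷ N·m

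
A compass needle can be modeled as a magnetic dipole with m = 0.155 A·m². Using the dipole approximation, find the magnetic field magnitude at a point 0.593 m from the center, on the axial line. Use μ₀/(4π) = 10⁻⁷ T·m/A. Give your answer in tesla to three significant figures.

On axis B = (μ₀/4π)·2m/r³.
B = 2·(10⁻⁷)·(0.155) / (0.593)³ = 1.487×10⁻⁷ T.

B ≈ 1.49×10⁻⁷ T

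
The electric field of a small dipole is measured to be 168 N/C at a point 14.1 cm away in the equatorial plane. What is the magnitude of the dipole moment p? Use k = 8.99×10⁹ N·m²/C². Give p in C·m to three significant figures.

p ≈ 5.24×10⁻¹¹ C·m

In the equatorial plane E = kp/r³, so p = Er³/(k).
p = (168)·(0.141)³ / (8.99×10⁹) = 5.238×10⁻¹¹ C·m.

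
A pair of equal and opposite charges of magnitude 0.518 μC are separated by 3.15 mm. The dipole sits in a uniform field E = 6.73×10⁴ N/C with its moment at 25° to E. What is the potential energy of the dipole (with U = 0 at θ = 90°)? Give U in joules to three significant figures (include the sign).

U ≈ -9.95×10⁻⁵ J

Dipole moment p = qd = (5.18×10⁻⁷ C)(0.00315 m) = 1.632×10⁻⁹ C·m.
U = −p·E = −pE cosθ.
U = −(1.632×10⁻⁹)(6.73×10⁴)·cos25° = -9.954×10⁻⁵ J.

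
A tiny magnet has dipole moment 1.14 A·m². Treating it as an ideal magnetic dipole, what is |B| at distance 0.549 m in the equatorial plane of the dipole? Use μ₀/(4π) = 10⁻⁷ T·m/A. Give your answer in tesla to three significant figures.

B ≈ 6.89×10⁻⁷ T

In the equatorial plane B = (μ₀/4π)·m/r³ (half the axial value).
B = (10⁻⁷)·(1.14) / (0.549)³ = 6.890×10⁻⁷ T.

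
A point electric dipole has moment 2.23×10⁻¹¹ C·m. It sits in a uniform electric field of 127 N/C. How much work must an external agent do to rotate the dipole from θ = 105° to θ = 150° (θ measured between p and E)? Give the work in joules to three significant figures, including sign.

W_ext = ΔU = U(θ₂) − U(θ₁) = −pE cosθ₂ − (−pE cosθ₁) = pE(cosθ₁ − cosθ₂).
W = (2.23×10⁻¹¹)(127)·(cos105° − cos150°) = (2.832×10⁻⁹)·(+0.6072) = 1.720×10⁻⁹ J.

W ≈ 1.72×10⁻⁹ J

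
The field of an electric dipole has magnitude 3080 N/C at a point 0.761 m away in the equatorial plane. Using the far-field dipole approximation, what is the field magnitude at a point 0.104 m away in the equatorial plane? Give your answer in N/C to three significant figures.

E ≈ 1.21×10⁶ N/C

Dipole fields scale as 1/r³ in the far field; the geometry is the same at both points.
E₂ = E₁ · (r₁/r₂)³ = 3080 · (0.761/0.104)³.
(r₁/r₂)³ = (7.317)³ = 391.8.
E₂ ≈ 1.207×10⁶ N/C.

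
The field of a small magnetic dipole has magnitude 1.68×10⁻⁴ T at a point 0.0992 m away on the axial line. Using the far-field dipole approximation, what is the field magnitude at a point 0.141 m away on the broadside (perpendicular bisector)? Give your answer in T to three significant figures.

Dipole fields scale as 1/r³ in the far field.
The axial field is twice the equatorial field at the same r, so the geometry factor is 1/2.
B₂ = B₁ · (1/2) · (r₁/r₂)³ = 1.68×10⁻⁴ · 0.5 · (0.0992/0.141)³.
(r₁/r₂)³ = (0.7035)³ = 0.3482.
B₂ ≈ 2.925×10⁻⁵ T.

B ≈ 2.93×10⁻⁵ T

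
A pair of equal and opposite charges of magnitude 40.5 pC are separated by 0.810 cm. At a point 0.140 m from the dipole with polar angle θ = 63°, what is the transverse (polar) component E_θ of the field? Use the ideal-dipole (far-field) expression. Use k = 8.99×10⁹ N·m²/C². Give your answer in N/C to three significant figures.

Dipole moment p = qd = (4.05×10⁻¹¹ C)(0.00810 m) = 3.281×10⁻¹³ C·m.
For a dipole, E_θ = (kp sinθ)/r³.
kp/r³ = (8.99×10⁹)(3.281×10⁻¹³)/(0.140)³ = 1.075 N/C.
E_θ = 1.075·sin63° = 0.9578 N/C.

E_θ ≈ 0.958 N/C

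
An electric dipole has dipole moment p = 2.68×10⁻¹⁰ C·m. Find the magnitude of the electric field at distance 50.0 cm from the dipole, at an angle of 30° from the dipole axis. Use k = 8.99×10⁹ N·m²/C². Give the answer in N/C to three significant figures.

E ≈ 34.7 N/C

At angle θ the dipole field magnitude is E = (kp/r³)·√(1 + 3cos²θ).
kp/r³ = (8.99×10⁹)(2.68×10⁻¹⁰) / (0.500)³ = 19.27 N/C.
√(1 + 3cos²30°) = √(1 + 3·0.7500) = √3.2500 ≈ 1.8028.
E ≈ 19.27 × 1.803 = 34.75 N/C.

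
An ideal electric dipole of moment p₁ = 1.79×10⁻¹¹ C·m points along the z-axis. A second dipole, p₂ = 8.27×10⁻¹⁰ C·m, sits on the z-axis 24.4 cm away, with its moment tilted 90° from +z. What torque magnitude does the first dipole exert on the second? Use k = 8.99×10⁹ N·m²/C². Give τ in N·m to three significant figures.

τ ≈ 1.83×10⁻⁸ N·m

The second dipole sits on the axis of the first, so the field there is axial: E₁ = 2kp₁/r³ along +z.
E₁ = 2(8.99×10⁹)(1.79×10⁻¹¹)/(0.244)³ = 22.16 N/C.
Torque on the second dipole: τ = p₂ E₁ sinθ.
τ = (8.27×10⁻¹⁰)(22.16)·sin90° = 1.832×10⁻⁸ N·m.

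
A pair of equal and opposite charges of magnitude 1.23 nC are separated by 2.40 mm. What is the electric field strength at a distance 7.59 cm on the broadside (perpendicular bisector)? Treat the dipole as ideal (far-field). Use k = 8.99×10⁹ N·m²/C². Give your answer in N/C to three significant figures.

Dipole moment p = qd = (1.23×10⁻⁹ C)(0.00240 m) = 2.952×10⁻¹² C·m.
On the perpendicular bisector E = kp/r³ (half the axial value at the same distance).
E = (8.99×10⁹)(2.952×10⁻¹²) / (0.0759)³ = 60.69 N/C.

E ≈ 60.7 N/C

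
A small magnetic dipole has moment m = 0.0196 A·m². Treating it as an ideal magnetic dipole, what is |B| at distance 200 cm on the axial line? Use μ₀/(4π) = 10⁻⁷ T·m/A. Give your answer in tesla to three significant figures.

B ≈ 4.90×10⁻¹⁰ T

On axis B = (μ₀/4π)·2m/r³.
B = 2·(10⁻⁷)·(0.0196) / (2.00)³ = 4.900×10⁻¹⁰ T.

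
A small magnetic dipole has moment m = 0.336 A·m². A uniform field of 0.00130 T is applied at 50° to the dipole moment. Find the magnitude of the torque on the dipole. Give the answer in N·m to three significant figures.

Torque on a magnetic dipole: τ = mB sinθ.
τ = (0.336)(0.00130)·sin50° = 3.346×10⁻⁴ N·m.

τ ≈ 3.35×10⁻⁴ N·m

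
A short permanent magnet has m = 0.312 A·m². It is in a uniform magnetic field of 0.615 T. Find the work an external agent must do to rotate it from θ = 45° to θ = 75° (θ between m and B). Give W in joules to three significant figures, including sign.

W_ext = ΔU = −mB cosθ₂ + mB cosθ₁ = mB(cosθ₁ − cosθ₂).
W = (0.312)(0.615)·(cos45° − cos75°) = (0.1919)·(+0.4483) = 0.08602 J.

W ≈ 0.0860 J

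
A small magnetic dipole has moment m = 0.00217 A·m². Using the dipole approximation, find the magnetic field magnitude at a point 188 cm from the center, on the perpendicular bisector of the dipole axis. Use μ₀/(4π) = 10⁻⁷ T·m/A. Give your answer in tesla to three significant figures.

In the equatorial plane B = (μ₀/4π)·m/r³ (half the axial value).
B = (10⁻⁷)·(0.00217) / (1.88)³ = 3.266×10⁻¹¹ T.

B ≈ 3.27×10⁻¹¹ T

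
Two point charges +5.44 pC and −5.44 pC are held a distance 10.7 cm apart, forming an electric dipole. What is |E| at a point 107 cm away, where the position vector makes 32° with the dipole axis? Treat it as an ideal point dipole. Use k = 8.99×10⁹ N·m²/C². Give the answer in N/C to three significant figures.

Dipole moment p = qd = (5.44×10⁻¹² C)(0.107 m) = 5.821×10⁻¹³ C·m.
At angle θ the dipole field magnitude is E = (kp/r³)·√(1 + 3cos²θ).
kp/r³ = (8.99×10⁹)(5.821×10⁻¹³) / (1.07)³ = 0.004272 N/C.
√(1 + 3cos²32°) = √(1 + 3·0.7192) = √3.1576 ≈ 1.7770.
E ≈ 0.004272 × 1.777 = 0.007591 N/C.

E ≈ 0.00759 N/C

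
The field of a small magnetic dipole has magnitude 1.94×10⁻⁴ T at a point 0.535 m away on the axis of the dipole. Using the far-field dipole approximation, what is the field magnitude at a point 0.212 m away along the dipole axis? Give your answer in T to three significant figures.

B ≈ 0.00312 T

Dipole fields scale as 1/r³ in the far field; the geometry is the same at both points.
B₂ = B₁ · (r₁/r₂)³ = 1.94×10⁻⁴ · (0.535/0.212)³.
(r₁/r₂)³ = (2.524)³ = 16.07.
B₂ ≈ 0.003118 T.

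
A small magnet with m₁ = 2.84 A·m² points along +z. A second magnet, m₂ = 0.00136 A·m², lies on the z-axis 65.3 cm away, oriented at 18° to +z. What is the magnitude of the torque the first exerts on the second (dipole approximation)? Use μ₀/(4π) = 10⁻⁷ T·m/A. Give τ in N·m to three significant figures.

τ ≈ 8.57×10⁻¹⁰ N·m

Dipole B is on the axis of dipole A, so B₁ there is axial: B₁ = (μ₀/4π)·2m₁/r³ along +z.
B₁ = 2(10⁻⁷)(2.84)/(0.653)³ = 2.040×10⁻⁶ T.
τ = m₂ B₁ sinθ.
τ = (0.00136)(2.040×10⁻⁶)·sin18° = 8.573×10⁻¹⁰ N·m.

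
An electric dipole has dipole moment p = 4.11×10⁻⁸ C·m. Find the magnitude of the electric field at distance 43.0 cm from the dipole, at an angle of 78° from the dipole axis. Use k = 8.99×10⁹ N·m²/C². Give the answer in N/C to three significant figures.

E ≈ 4940 N/C

At angle θ the dipole field magnitude is E = (kp/r³)·√(1 + 3cos²θ).
kp/r³ = (8.99×10⁹)(4.11×10⁻⁸) / (0.430)³ = 4647 N/C.
√(1 + 3cos²78°) = √(1 + 3·0.0432) = √1.1297 ≈ 1.0629.
E ≈ 4647 × 1.063 = 4939 N/C.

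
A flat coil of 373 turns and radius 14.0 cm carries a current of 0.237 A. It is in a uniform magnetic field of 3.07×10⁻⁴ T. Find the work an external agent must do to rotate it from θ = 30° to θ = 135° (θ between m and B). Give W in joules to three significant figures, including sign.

m = NIA = NIπa² = 373·(0.237)·π·(0.140)² = 5.443 A·m².
W_ext = ΔU = −mB cosθ₂ + mB cosθ₁ = mB(cosθ₁ − cosθ₂).
W = (5.443)(3.07×10⁻⁴)·(cos30° − cos135°) = (0.001671)·(+1.5731) = 0.002629 J.

W ≈ 0.00263 J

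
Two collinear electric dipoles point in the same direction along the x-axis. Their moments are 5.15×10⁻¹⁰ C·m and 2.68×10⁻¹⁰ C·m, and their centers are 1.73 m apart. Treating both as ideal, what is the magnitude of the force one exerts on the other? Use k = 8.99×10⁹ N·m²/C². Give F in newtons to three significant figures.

On-axis field of dipole 1 at distance r: E = 2kp₁/r³. Force on dipole 2 is F = p₂·dE/dr (gradient along axis).
dE/dr = −6kp₁/r⁴, so |F| = 6kp₁p₂/r⁴ (attractive for aligned moments).
F = 6(8.99×10⁹)(5.15×10⁻¹⁰)(2.68×10⁻¹⁰)/(1.73)⁴ = 8.311×10⁻¹⁰ N.

F ≈ 8.31×10⁻¹⁰ N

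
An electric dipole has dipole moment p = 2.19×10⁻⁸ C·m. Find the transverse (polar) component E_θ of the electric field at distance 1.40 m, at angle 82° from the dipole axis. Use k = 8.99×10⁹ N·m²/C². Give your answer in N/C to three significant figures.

E_θ ≈ 71.1 N/C

For a dipole, E_θ = (kp sinθ)/r³.
kp/r³ = (8.99×10⁹)(2.19×10⁻⁸)/(1.40)³ = 71.75 N/C.
E_θ = 71.75·sin82° = 71.05 N/C.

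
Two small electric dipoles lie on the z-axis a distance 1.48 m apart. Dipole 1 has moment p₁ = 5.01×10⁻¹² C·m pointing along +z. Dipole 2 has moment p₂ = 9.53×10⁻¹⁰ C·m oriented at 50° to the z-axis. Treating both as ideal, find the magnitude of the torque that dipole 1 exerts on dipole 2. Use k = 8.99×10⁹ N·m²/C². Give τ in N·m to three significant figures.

The second dipole sits on the axis of the first, so the field there is axial: E₁ = 2kp₁/r³ along +z.
E₁ = 2(8.99×10⁹)(5.01×10⁻¹²)/(1.48)³ = 0.02779 N/C.
Torque on the second dipole: τ = p₂ E₁ sinθ.
τ = (9.53×10⁻¹⁰)(0.02779)·sin50° = 2.029×10⁻¹¹ N·m.

τ ≈ 2.03×10⁻¹¹ N·m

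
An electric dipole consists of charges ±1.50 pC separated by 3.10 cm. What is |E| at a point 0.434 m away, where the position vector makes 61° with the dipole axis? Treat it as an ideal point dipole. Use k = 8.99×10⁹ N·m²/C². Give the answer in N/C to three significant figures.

E ≈ 0.00668 N/C

Dipole moment p = qd = (1.50×10⁻¹² C)(0.0310 m) = 4.65×10⁻¹⁴ C·m.
At angle θ the dipole field magnitude is E = (kp/r³)·√(1 + 3cos²θ).
kp/r³ = (8.99×10⁹)(4.65×10⁻¹⁴) / (0.434)³ = 0.005114 N/C.
√(1 + 3cos²61°) = √(1 + 3·0.2350) = √1.7051 ≈ 1.3058.
E ≈ 0.005114 × 1.306 = 0.006678 N/C.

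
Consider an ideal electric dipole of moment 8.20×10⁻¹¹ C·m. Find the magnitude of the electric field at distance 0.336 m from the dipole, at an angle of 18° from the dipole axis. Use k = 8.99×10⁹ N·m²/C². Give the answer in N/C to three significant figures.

At angle θ the dipole field magnitude is E = (kp/r³)·√(1 + 3cos²θ).
kp/r³ = (8.99×10⁹)(8.20×10⁻¹¹) / (0.336)³ = 19.43 N/C.
√(1 + 3cos²18°) = √(1 + 3·0.9045) = √3.7135 ≈ 1.9271.
E ≈ 19.43 × 1.927 = 37.45 N/C.

E ≈ 37.4 N/C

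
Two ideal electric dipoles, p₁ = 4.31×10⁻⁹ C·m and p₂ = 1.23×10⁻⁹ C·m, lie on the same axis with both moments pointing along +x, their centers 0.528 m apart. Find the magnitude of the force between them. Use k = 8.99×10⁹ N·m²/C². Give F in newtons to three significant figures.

On-axis field of dipole 1 at distance r: E = 2kp₁/r³. Force on dipole 2 is F = p₂·dE/dr (gradient along axis).
dE/dr = −6kp₁/r⁴, so |F| = 6kp₁p₂/r⁴ (attractive for aligned moments).
F = 6(8.99×10⁹)(4.31×10⁻⁹)(1.23×10⁻⁹)/(0.528)⁴ = 3.679×10⁻⁶ N.

F ≈ 3.68×10⁻⁶ N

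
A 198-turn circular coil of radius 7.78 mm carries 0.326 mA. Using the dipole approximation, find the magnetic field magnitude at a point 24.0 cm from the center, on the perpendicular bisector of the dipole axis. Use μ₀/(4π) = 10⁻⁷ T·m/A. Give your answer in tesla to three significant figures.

B ≈ 8.88×10⁻¹¹ T

m = NIA = NIπa² = 198·(3.26×10⁻⁴)·π·(0.00778)² = 1.227×10⁻⁵ A·m².
In the equatorial plane B = (μ₀/4π)·m/r³ (half the axial value).
B = (10⁻⁷)·(1.227×10⁻⁵) / (0.240)³ = 8.876×10⁻¹¹ T.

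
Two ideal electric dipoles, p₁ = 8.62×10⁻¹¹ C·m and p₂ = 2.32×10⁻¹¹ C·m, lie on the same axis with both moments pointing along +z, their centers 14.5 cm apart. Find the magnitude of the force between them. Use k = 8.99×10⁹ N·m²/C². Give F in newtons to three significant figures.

F ≈ 2.44×10⁻⁷ N

On-axis field of dipole 1 at distance r: E = 2kp₁/r³. Force on dipole 2 is F = p₂·dE/dr (gradient along axis).
dE/dr = −6kp₁/r⁴, so |F| = 6kp₁p₂/r⁴ (attractive for aligned moments).
F = 6(8.99×10⁹)(8.62×10⁻¹¹)(2.32×10⁻¹¹)/(0.145)⁴ = 2.440×10⁻⁷ N.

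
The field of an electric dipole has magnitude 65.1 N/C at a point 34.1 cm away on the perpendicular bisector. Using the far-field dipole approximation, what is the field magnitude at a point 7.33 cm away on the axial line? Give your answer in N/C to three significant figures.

E ≈ 1.31×10⁴ N/C

Dipole fields scale as 1/r³ in the far field.
The axial field is twice the equatorial field at the same r, so the geometry factor is 2/1.
E₂ = E₁ · (2/1) · (r₁/r₂)³ = 65.1 · 2 · (34.1/7.33)³.
(r₁/r₂)³ = (4.652)³ = 100.7.
E₂ ≈ 1.311×10⁴ N/C.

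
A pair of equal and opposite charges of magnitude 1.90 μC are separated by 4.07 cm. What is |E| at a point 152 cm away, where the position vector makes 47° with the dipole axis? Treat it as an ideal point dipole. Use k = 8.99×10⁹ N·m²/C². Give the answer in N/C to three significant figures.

Dipole moment p = qd = (1.90×10⁻⁶ C)(0.0407 m) = 7.733×10⁻⁸ C·m.
At angle θ the dipole field magnitude is E = (kp/r³)·√(1 + 3cos²θ).
kp/r³ = (8.99×10⁹)(7.733×10⁻⁸) / (1.52)³ = 198.0 N/C.
√(1 + 3cos²47°) = √(1 + 3·0.4651) = √2.3954 ≈ 1.5477.
E ≈ 198.0 × 1.548 = 306.4 N/C.

E ≈ 306 N/C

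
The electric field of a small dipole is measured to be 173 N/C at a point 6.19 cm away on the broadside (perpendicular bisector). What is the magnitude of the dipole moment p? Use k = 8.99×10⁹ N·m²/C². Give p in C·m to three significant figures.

In the equatorial plane E = kp/r³, so p = Er³/(k).
p = (173)·(0.0619)³ / (8.99×10⁹) = 4.564×10⁻¹² C·m.

p ≈ 4.56×10⁻¹² C·m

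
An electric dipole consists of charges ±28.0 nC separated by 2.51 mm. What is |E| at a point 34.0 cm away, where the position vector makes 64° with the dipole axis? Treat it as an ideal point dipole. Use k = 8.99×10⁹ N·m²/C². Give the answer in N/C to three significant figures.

E ≈ 20.2 N/C

Dipole moment p = qd = (2.80×10⁻⁸ C)(0.00251 m) = 7.028×10⁻¹¹ C·m.
At angle θ the dipole field magnitude is E = (kp/r³)·√(1 + 3cos²θ).
kp/r³ = (8.99×10⁹)(7.028×10⁻¹¹) / (0.340)³ = 16.08 N/C.
√(1 + 3cos²64°) = √(1 + 3·0.1922) = √1.5765 ≈ 1.2556.
E ≈ 16.08 × 1.256 = 20.18 N/C.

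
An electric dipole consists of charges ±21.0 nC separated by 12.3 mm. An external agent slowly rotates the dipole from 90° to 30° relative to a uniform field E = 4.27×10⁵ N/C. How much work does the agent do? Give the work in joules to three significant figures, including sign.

Dipole moment p = qd = (2.10×10⁻⁸ C)(0.0123 m) = 2.583×10⁻¹⁰ C·m.
W_ext = ΔU = U(θ₂) − U(θ₁) = −pE cosθ₂ − (−pE cosθ₁) = pE(cosθ₁ − cosθ₂).
W = (2.583×10⁻¹⁰)(4.27×10⁵)·(cos90° − cos30°) = (1.103×10⁻⁴)·(-0.8660) = -9.552×10⁻⁵ J.

W ≈ -9.55×10⁻⁵ J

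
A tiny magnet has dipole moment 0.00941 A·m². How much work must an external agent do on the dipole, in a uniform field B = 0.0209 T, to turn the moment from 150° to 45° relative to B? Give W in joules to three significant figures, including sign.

W ≈ -3.09×10⁻⁴ J

W_ext = ΔU = −mB cosθ₂ + mB cosθ₁ = mB(cosθ₁ − cosθ₂).
W = (0.00941)(0.0209)·(cos150° − cos45°) = (1.967×10⁻⁴)·(-1.5731) = -3.094×10⁻⁴ J.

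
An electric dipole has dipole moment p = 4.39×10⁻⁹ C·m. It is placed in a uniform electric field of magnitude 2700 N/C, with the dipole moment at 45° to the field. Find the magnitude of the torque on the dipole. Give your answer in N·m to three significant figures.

τ ≈ 8.38×10⁻⁶ N·m

Torque on an electric dipole: τ = pE sinθ.
τ = (4.39×10⁻⁹)(2700)·sin45° = 8.381×10⁻⁶ N·m.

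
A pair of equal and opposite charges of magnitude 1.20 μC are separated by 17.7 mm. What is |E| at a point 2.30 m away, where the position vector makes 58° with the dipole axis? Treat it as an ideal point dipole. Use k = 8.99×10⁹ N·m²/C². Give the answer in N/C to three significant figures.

E ≈ 21.3 N/C

Dipole moment p = qd = (1.20×10⁻⁶ C)(0.0177 m) = 2.124×10⁻⁸ C·m.
At angle θ the dipole field magnitude is E = (kp/r³)·√(1 + 3cos²θ).
kp/r³ = (8.99×10⁹)(2.124×10⁻⁸) / (2.30)³ = 15.69 N/C.
√(1 + 3cos²58°) = √(1 + 3·0.2808) = √1.8424 ≈ 1.3574.
E ≈ 15.69 × 1.357 = 21.30 N/C.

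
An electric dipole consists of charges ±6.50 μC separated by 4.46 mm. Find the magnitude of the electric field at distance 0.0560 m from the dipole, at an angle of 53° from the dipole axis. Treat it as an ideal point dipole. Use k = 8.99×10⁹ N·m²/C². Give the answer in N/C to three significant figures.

E ≈ 2.14×10⁶ N/C

Dipole moment p = qd = (6.50×10⁻⁶ C)(0.00446 m) = 2.899×10⁻⁸ C·m.
At angle θ the dipole field magnitude is E = (kp/r³)·√(1 + 3cos²θ).
kp/r³ = (8.99×10⁹)(2.899×10⁻⁸) / (0.0560)³ = 1.484×10⁶ N/C.
√(1 + 3cos²53°) = √(1 + 3·0.3622) = √2.0865 ≈ 1.4445.
E ≈ 1.484×10⁶ × 1.444 = 2.144×10⁶ N/C.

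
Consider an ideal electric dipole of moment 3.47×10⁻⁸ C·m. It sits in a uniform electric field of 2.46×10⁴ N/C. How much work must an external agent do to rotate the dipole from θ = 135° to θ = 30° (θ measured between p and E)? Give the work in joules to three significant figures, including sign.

W ≈ -0.00134 J

W_ext = ΔU = U(θ₂) − U(θ₁) = −pE cosθ₂ − (−pE cosθ₁) = pE(cosθ₁ − cosθ₂).
W = (3.47×10⁻⁸)(2.46×10⁴)·(cos135° − cos30°) = (8.536×10⁻⁴)·(-1.5731) = -0.001343 J.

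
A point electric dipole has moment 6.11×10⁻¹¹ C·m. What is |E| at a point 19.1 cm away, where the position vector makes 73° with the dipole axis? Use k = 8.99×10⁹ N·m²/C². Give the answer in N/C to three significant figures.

At angle θ the dipole field magnitude is E = (kp/r³)·√(1 + 3cos²θ).
kp/r³ = (8.99×10⁹)(6.11×10⁻¹¹) / (0.191)³ = 78.83 N/C.
√(1 + 3cos²73°) = √(1 + 3·0.0855) = √1.2564 ≈ 1.1209.
E ≈ 78.83 × 1.121 = 88.36 N/C.

E ≈ 88.4 N/C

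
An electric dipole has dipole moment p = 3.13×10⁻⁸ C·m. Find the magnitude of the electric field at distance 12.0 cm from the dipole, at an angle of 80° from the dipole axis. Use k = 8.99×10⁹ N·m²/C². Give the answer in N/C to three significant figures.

E ≈ 1.70×10⁵ N/C

At angle θ the dipole field magnitude is E = (kp/r³)·√(1 + 3cos²θ).
kp/r³ = (8.99×10⁹)(3.13×10⁻⁸) / (0.120)³ = 1.628×10⁵ N/C.
√(1 + 3cos²80°) = √(1 + 3·0.0302) = √1.0905 ≈ 1.0443.
E ≈ 1.628×10⁵ × 1.044 = 1.700×10⁵ N/C.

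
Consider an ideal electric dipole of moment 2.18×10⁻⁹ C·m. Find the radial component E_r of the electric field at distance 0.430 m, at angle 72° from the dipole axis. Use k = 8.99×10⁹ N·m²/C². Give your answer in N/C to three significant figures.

E_r ≈ 152 N/C

For a dipole, E_r = (2kp cosθ)/r³.
kp/r³ = (8.99×10⁹)(2.18×10⁻⁹)/(0.430)³ = 246.5 N/C.
E_r = 2·246.5·cos72° = 152.3 N/C.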